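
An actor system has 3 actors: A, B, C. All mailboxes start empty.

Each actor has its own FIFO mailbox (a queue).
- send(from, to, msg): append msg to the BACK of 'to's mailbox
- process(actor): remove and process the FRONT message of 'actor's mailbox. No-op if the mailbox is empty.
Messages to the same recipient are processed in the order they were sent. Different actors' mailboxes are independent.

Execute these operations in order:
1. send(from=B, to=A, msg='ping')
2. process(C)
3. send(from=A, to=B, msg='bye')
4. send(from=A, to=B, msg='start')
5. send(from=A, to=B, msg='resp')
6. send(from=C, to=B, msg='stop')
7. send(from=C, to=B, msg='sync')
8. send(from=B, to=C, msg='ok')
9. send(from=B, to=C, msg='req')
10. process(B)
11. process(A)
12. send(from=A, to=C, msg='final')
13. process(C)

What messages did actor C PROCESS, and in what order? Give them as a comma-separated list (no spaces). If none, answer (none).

Answer: ok

Derivation:
After 1 (send(from=B, to=A, msg='ping')): A:[ping] B:[] C:[]
After 2 (process(C)): A:[ping] B:[] C:[]
After 3 (send(from=A, to=B, msg='bye')): A:[ping] B:[bye] C:[]
After 4 (send(from=A, to=B, msg='start')): A:[ping] B:[bye,start] C:[]
After 5 (send(from=A, to=B, msg='resp')): A:[ping] B:[bye,start,resp] C:[]
After 6 (send(from=C, to=B, msg='stop')): A:[ping] B:[bye,start,resp,stop] C:[]
After 7 (send(from=C, to=B, msg='sync')): A:[ping] B:[bye,start,resp,stop,sync] C:[]
After 8 (send(from=B, to=C, msg='ok')): A:[ping] B:[bye,start,resp,stop,sync] C:[ok]
After 9 (send(from=B, to=C, msg='req')): A:[ping] B:[bye,start,resp,stop,sync] C:[ok,req]
After 10 (process(B)): A:[ping] B:[start,resp,stop,sync] C:[ok,req]
After 11 (process(A)): A:[] B:[start,resp,stop,sync] C:[ok,req]
After 12 (send(from=A, to=C, msg='final')): A:[] B:[start,resp,stop,sync] C:[ok,req,final]
After 13 (process(C)): A:[] B:[start,resp,stop,sync] C:[req,final]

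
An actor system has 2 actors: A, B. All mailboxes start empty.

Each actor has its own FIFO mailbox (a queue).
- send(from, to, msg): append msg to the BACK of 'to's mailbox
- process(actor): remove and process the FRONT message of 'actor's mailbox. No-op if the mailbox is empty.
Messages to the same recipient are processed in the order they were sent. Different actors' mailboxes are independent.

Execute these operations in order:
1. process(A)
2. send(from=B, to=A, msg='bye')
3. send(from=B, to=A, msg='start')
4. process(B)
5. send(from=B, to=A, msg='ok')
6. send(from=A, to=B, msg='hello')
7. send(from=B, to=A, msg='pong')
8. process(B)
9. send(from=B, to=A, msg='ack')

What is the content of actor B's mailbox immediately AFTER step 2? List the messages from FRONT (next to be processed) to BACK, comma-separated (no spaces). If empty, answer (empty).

After 1 (process(A)): A:[] B:[]
After 2 (send(from=B, to=A, msg='bye')): A:[bye] B:[]

(empty)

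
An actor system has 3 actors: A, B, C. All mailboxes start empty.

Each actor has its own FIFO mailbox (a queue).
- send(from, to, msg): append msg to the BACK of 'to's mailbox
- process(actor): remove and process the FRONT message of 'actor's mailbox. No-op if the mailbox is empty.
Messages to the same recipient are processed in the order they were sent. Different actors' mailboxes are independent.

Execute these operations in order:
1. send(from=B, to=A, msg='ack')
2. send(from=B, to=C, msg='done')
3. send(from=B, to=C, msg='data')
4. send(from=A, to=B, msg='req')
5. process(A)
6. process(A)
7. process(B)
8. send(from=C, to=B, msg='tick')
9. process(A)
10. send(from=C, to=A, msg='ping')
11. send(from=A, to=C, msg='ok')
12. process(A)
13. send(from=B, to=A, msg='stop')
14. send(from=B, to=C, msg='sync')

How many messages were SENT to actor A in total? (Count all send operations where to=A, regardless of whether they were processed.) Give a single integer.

Answer: 3

Derivation:
After 1 (send(from=B, to=A, msg='ack')): A:[ack] B:[] C:[]
After 2 (send(from=B, to=C, msg='done')): A:[ack] B:[] C:[done]
After 3 (send(from=B, to=C, msg='data')): A:[ack] B:[] C:[done,data]
After 4 (send(from=A, to=B, msg='req')): A:[ack] B:[req] C:[done,data]
After 5 (process(A)): A:[] B:[req] C:[done,data]
After 6 (process(A)): A:[] B:[req] C:[done,data]
After 7 (process(B)): A:[] B:[] C:[done,data]
After 8 (send(from=C, to=B, msg='tick')): A:[] B:[tick] C:[done,data]
After 9 (process(A)): A:[] B:[tick] C:[done,data]
After 10 (send(from=C, to=A, msg='ping')): A:[ping] B:[tick] C:[done,data]
After 11 (send(from=A, to=C, msg='ok')): A:[ping] B:[tick] C:[done,data,ok]
After 12 (process(A)): A:[] B:[tick] C:[done,data,ok]
After 13 (send(from=B, to=A, msg='stop')): A:[stop] B:[tick] C:[done,data,ok]
After 14 (send(from=B, to=C, msg='sync')): A:[stop] B:[tick] C:[done,data,ok,sync]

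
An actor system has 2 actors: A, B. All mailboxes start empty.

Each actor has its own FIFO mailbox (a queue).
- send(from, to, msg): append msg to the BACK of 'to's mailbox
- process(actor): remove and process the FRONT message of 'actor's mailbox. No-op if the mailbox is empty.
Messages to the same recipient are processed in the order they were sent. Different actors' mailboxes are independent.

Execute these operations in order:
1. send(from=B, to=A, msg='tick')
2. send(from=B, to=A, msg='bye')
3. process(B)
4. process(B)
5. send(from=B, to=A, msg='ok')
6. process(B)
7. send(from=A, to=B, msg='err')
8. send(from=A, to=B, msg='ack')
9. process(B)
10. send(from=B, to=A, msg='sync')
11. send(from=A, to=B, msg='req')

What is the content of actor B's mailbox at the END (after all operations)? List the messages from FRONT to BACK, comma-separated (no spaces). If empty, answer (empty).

After 1 (send(from=B, to=A, msg='tick')): A:[tick] B:[]
After 2 (send(from=B, to=A, msg='bye')): A:[tick,bye] B:[]
After 3 (process(B)): A:[tick,bye] B:[]
After 4 (process(B)): A:[tick,bye] B:[]
After 5 (send(from=B, to=A, msg='ok')): A:[tick,bye,ok] B:[]
After 6 (process(B)): A:[tick,bye,ok] B:[]
After 7 (send(from=A, to=B, msg='err')): A:[tick,bye,ok] B:[err]
After 8 (send(from=A, to=B, msg='ack')): A:[tick,bye,ok] B:[err,ack]
After 9 (process(B)): A:[tick,bye,ok] B:[ack]
After 10 (send(from=B, to=A, msg='sync')): A:[tick,bye,ok,sync] B:[ack]
After 11 (send(from=A, to=B, msg='req')): A:[tick,bye,ok,sync] B:[ack,req]

Answer: ack,req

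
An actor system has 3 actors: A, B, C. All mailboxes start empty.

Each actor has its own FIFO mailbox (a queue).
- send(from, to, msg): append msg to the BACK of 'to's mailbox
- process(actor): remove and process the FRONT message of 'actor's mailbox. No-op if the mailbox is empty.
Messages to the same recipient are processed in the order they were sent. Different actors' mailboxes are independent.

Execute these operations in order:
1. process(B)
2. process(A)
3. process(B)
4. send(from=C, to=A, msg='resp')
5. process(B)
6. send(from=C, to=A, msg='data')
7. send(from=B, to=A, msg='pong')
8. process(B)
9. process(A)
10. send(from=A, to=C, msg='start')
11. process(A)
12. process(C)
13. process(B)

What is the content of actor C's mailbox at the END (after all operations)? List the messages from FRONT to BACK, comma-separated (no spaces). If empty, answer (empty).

After 1 (process(B)): A:[] B:[] C:[]
After 2 (process(A)): A:[] B:[] C:[]
After 3 (process(B)): A:[] B:[] C:[]
After 4 (send(from=C, to=A, msg='resp')): A:[resp] B:[] C:[]
After 5 (process(B)): A:[resp] B:[] C:[]
After 6 (send(from=C, to=A, msg='data')): A:[resp,data] B:[] C:[]
After 7 (send(from=B, to=A, msg='pong')): A:[resp,data,pong] B:[] C:[]
After 8 (process(B)): A:[resp,data,pong] B:[] C:[]
After 9 (process(A)): A:[data,pong] B:[] C:[]
After 10 (send(from=A, to=C, msg='start')): A:[data,pong] B:[] C:[start]
After 11 (process(A)): A:[pong] B:[] C:[start]
After 12 (process(C)): A:[pong] B:[] C:[]
After 13 (process(B)): A:[pong] B:[] C:[]

Answer: (empty)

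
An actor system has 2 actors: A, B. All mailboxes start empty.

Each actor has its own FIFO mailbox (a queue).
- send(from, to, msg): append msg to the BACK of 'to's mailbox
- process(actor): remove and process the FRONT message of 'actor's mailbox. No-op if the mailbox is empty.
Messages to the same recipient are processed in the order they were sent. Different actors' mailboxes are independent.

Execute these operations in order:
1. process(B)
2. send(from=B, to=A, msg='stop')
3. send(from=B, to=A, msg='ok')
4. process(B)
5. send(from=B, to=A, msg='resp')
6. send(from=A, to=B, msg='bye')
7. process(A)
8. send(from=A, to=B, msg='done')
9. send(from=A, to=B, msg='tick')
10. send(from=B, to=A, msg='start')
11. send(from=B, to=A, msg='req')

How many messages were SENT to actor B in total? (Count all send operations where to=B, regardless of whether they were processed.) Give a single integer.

After 1 (process(B)): A:[] B:[]
After 2 (send(from=B, to=A, msg='stop')): A:[stop] B:[]
After 3 (send(from=B, to=A, msg='ok')): A:[stop,ok] B:[]
After 4 (process(B)): A:[stop,ok] B:[]
After 5 (send(from=B, to=A, msg='resp')): A:[stop,ok,resp] B:[]
After 6 (send(from=A, to=B, msg='bye')): A:[stop,ok,resp] B:[bye]
After 7 (process(A)): A:[ok,resp] B:[bye]
After 8 (send(from=A, to=B, msg='done')): A:[ok,resp] B:[bye,done]
After 9 (send(from=A, to=B, msg='tick')): A:[ok,resp] B:[bye,done,tick]
After 10 (send(from=B, to=A, msg='start')): A:[ok,resp,start] B:[bye,done,tick]
After 11 (send(from=B, to=A, msg='req')): A:[ok,resp,start,req] B:[bye,done,tick]

Answer: 3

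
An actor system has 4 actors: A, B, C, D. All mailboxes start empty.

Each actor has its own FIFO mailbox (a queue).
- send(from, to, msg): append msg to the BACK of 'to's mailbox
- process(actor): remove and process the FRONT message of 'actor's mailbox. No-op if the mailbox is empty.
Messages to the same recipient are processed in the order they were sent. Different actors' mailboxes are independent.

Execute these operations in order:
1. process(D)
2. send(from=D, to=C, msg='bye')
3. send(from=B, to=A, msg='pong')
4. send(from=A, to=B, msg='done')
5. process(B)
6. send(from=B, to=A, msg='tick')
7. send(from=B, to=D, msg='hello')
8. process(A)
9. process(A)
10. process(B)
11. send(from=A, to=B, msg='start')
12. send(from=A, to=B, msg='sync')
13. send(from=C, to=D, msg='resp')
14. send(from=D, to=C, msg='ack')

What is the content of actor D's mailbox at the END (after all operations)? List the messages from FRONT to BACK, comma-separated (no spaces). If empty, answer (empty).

After 1 (process(D)): A:[] B:[] C:[] D:[]
After 2 (send(from=D, to=C, msg='bye')): A:[] B:[] C:[bye] D:[]
After 3 (send(from=B, to=A, msg='pong')): A:[pong] B:[] C:[bye] D:[]
After 4 (send(from=A, to=B, msg='done')): A:[pong] B:[done] C:[bye] D:[]
After 5 (process(B)): A:[pong] B:[] C:[bye] D:[]
After 6 (send(from=B, to=A, msg='tick')): A:[pong,tick] B:[] C:[bye] D:[]
After 7 (send(from=B, to=D, msg='hello')): A:[pong,tick] B:[] C:[bye] D:[hello]
After 8 (process(A)): A:[tick] B:[] C:[bye] D:[hello]
After 9 (process(A)): A:[] B:[] C:[bye] D:[hello]
After 10 (process(B)): A:[] B:[] C:[bye] D:[hello]
After 11 (send(from=A, to=B, msg='start')): A:[] B:[start] C:[bye] D:[hello]
After 12 (send(from=A, to=B, msg='sync')): A:[] B:[start,sync] C:[bye] D:[hello]
After 13 (send(from=C, to=D, msg='resp')): A:[] B:[start,sync] C:[bye] D:[hello,resp]
After 14 (send(from=D, to=C, msg='ack')): A:[] B:[start,sync] C:[bye,ack] D:[hello,resp]

Answer: hello,resp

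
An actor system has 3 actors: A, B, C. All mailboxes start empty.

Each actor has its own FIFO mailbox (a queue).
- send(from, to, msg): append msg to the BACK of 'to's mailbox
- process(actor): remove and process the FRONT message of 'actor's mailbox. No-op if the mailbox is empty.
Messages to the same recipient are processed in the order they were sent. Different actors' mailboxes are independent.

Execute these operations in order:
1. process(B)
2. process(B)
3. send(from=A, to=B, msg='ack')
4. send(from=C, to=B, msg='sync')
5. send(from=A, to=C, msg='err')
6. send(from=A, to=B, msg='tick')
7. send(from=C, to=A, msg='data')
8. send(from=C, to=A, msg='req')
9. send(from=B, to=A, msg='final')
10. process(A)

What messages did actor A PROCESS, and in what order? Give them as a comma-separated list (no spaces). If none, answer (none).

After 1 (process(B)): A:[] B:[] C:[]
After 2 (process(B)): A:[] B:[] C:[]
After 3 (send(from=A, to=B, msg='ack')): A:[] B:[ack] C:[]
After 4 (send(from=C, to=B, msg='sync')): A:[] B:[ack,sync] C:[]
After 5 (send(from=A, to=C, msg='err')): A:[] B:[ack,sync] C:[err]
After 6 (send(from=A, to=B, msg='tick')): A:[] B:[ack,sync,tick] C:[err]
After 7 (send(from=C, to=A, msg='data')): A:[data] B:[ack,sync,tick] C:[err]
After 8 (send(from=C, to=A, msg='req')): A:[data,req] B:[ack,sync,tick] C:[err]
After 9 (send(from=B, to=A, msg='final')): A:[data,req,final] B:[ack,sync,tick] C:[err]
After 10 (process(A)): A:[req,final] B:[ack,sync,tick] C:[err]

Answer: data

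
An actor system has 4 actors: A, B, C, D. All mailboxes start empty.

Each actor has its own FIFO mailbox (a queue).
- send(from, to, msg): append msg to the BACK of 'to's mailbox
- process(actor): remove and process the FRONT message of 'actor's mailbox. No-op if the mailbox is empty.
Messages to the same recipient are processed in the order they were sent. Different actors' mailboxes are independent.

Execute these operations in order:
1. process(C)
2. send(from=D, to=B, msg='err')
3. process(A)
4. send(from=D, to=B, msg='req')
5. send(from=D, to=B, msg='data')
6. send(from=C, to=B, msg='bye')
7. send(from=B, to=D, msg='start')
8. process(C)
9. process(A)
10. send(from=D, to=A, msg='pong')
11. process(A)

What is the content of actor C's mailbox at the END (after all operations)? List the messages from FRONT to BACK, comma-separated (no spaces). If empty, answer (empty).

Answer: (empty)

Derivation:
After 1 (process(C)): A:[] B:[] C:[] D:[]
After 2 (send(from=D, to=B, msg='err')): A:[] B:[err] C:[] D:[]
After 3 (process(A)): A:[] B:[err] C:[] D:[]
After 4 (send(from=D, to=B, msg='req')): A:[] B:[err,req] C:[] D:[]
After 5 (send(from=D, to=B, msg='data')): A:[] B:[err,req,data] C:[] D:[]
After 6 (send(from=C, to=B, msg='bye')): A:[] B:[err,req,data,bye] C:[] D:[]
After 7 (send(from=B, to=D, msg='start')): A:[] B:[err,req,data,bye] C:[] D:[start]
After 8 (process(C)): A:[] B:[err,req,data,bye] C:[] D:[start]
After 9 (process(A)): A:[] B:[err,req,data,bye] C:[] D:[start]
After 10 (send(from=D, to=A, msg='pong')): A:[pong] B:[err,req,data,bye] C:[] D:[start]
After 11 (process(A)): A:[] B:[err,req,data,bye] C:[] D:[start]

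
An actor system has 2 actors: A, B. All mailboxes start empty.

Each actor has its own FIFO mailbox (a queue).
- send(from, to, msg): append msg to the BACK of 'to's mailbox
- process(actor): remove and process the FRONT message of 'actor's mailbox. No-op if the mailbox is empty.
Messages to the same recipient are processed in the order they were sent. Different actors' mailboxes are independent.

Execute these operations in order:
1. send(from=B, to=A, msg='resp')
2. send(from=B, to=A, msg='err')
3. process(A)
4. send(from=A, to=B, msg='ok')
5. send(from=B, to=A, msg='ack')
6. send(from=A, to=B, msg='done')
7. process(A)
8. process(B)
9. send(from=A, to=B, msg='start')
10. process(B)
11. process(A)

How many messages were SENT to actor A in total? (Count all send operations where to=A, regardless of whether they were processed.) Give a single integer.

After 1 (send(from=B, to=A, msg='resp')): A:[resp] B:[]
After 2 (send(from=B, to=A, msg='err')): A:[resp,err] B:[]
After 3 (process(A)): A:[err] B:[]
After 4 (send(from=A, to=B, msg='ok')): A:[err] B:[ok]
After 5 (send(from=B, to=A, msg='ack')): A:[err,ack] B:[ok]
After 6 (send(from=A, to=B, msg='done')): A:[err,ack] B:[ok,done]
After 7 (process(A)): A:[ack] B:[ok,done]
After 8 (process(B)): A:[ack] B:[done]
After 9 (send(from=A, to=B, msg='start')): A:[ack] B:[done,start]
After 10 (process(B)): A:[ack] B:[start]
After 11 (process(A)): A:[] B:[start]

Answer: 3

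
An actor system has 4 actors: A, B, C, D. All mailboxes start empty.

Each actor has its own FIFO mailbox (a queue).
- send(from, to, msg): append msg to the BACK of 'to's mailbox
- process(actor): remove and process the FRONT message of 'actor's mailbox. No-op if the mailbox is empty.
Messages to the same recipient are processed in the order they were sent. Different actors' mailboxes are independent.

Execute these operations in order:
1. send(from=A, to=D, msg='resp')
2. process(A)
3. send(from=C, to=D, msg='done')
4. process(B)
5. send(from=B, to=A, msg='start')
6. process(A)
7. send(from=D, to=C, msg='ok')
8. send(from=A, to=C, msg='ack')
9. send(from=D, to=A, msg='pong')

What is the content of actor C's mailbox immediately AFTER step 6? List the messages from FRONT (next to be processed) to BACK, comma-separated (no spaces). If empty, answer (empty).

After 1 (send(from=A, to=D, msg='resp')): A:[] B:[] C:[] D:[resp]
After 2 (process(A)): A:[] B:[] C:[] D:[resp]
After 3 (send(from=C, to=D, msg='done')): A:[] B:[] C:[] D:[resp,done]
After 4 (process(B)): A:[] B:[] C:[] D:[resp,done]
After 5 (send(from=B, to=A, msg='start')): A:[start] B:[] C:[] D:[resp,done]
After 6 (process(A)): A:[] B:[] C:[] D:[resp,done]

(empty)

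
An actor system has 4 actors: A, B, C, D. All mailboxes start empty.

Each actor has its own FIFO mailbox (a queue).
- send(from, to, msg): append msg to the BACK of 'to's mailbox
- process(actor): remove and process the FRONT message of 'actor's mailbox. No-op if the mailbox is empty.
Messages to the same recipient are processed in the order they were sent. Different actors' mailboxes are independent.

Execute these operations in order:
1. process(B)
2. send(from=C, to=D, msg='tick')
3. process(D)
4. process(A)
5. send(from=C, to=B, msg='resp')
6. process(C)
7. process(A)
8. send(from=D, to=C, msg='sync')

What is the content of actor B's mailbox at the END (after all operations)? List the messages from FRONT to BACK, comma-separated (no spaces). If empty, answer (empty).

After 1 (process(B)): A:[] B:[] C:[] D:[]
After 2 (send(from=C, to=D, msg='tick')): A:[] B:[] C:[] D:[tick]
After 3 (process(D)): A:[] B:[] C:[] D:[]
After 4 (process(A)): A:[] B:[] C:[] D:[]
After 5 (send(from=C, to=B, msg='resp')): A:[] B:[resp] C:[] D:[]
After 6 (process(C)): A:[] B:[resp] C:[] D:[]
After 7 (process(A)): A:[] B:[resp] C:[] D:[]
After 8 (send(from=D, to=C, msg='sync')): A:[] B:[resp] C:[sync] D:[]

Answer: resp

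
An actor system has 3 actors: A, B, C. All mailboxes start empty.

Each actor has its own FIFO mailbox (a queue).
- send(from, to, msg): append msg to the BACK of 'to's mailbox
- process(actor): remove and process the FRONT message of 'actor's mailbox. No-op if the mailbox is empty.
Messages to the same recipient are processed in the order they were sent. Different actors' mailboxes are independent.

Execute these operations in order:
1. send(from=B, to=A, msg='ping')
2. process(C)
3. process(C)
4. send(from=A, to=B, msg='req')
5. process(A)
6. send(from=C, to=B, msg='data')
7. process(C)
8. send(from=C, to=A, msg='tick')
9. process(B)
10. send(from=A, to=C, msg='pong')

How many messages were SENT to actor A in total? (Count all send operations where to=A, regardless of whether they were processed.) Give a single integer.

Answer: 2

Derivation:
After 1 (send(from=B, to=A, msg='ping')): A:[ping] B:[] C:[]
After 2 (process(C)): A:[ping] B:[] C:[]
After 3 (process(C)): A:[ping] B:[] C:[]
After 4 (send(from=A, to=B, msg='req')): A:[ping] B:[req] C:[]
After 5 (process(A)): A:[] B:[req] C:[]
After 6 (send(from=C, to=B, msg='data')): A:[] B:[req,data] C:[]
After 7 (process(C)): A:[] B:[req,data] C:[]
After 8 (send(from=C, to=A, msg='tick')): A:[tick] B:[req,data] C:[]
After 9 (process(B)): A:[tick] B:[data] C:[]
After 10 (send(from=A, to=C, msg='pong')): A:[tick] B:[data] C:[pong]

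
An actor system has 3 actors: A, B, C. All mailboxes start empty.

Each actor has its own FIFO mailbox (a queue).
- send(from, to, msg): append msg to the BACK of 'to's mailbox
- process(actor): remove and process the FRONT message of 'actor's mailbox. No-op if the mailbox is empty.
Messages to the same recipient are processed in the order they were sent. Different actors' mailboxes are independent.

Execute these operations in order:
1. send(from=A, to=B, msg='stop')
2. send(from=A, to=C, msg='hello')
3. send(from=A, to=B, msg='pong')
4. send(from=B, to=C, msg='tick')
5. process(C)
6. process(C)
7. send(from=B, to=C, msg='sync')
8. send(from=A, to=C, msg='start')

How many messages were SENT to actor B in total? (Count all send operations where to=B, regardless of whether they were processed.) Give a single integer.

Answer: 2

Derivation:
After 1 (send(from=A, to=B, msg='stop')): A:[] B:[stop] C:[]
After 2 (send(from=A, to=C, msg='hello')): A:[] B:[stop] C:[hello]
After 3 (send(from=A, to=B, msg='pong')): A:[] B:[stop,pong] C:[hello]
After 4 (send(from=B, to=C, msg='tick')): A:[] B:[stop,pong] C:[hello,tick]
After 5 (process(C)): A:[] B:[stop,pong] C:[tick]
After 6 (process(C)): A:[] B:[stop,pong] C:[]
After 7 (send(from=B, to=C, msg='sync')): A:[] B:[stop,pong] C:[sync]
After 8 (send(from=A, to=C, msg='start')): A:[] B:[stop,pong] C:[sync,start]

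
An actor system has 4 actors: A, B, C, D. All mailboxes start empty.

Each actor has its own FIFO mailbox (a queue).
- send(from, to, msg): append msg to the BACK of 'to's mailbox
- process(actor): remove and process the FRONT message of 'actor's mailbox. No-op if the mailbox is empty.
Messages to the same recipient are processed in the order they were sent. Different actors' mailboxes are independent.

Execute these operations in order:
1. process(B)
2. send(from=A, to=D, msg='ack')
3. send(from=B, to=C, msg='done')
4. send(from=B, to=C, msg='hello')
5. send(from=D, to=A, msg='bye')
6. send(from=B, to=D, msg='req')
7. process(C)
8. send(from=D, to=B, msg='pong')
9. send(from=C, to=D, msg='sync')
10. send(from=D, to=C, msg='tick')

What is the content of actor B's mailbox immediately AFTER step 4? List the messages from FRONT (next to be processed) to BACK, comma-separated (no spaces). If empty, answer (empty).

After 1 (process(B)): A:[] B:[] C:[] D:[]
After 2 (send(from=A, to=D, msg='ack')): A:[] B:[] C:[] D:[ack]
After 3 (send(from=B, to=C, msg='done')): A:[] B:[] C:[done] D:[ack]
After 4 (send(from=B, to=C, msg='hello')): A:[] B:[] C:[done,hello] D:[ack]

(empty)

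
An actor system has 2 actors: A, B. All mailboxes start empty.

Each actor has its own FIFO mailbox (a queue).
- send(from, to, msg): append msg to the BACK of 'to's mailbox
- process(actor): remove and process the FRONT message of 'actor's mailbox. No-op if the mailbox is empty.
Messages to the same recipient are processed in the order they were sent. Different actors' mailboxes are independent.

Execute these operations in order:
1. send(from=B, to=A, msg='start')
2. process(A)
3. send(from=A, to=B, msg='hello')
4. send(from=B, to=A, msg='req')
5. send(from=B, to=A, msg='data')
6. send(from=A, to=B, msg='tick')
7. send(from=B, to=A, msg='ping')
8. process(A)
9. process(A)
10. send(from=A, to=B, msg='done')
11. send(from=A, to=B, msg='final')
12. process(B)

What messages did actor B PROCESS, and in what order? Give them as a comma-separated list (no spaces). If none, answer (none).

Answer: hello

Derivation:
After 1 (send(from=B, to=A, msg='start')): A:[start] B:[]
After 2 (process(A)): A:[] B:[]
After 3 (send(from=A, to=B, msg='hello')): A:[] B:[hello]
After 4 (send(from=B, to=A, msg='req')): A:[req] B:[hello]
After 5 (send(from=B, to=A, msg='data')): A:[req,data] B:[hello]
After 6 (send(from=A, to=B, msg='tick')): A:[req,data] B:[hello,tick]
After 7 (send(from=B, to=A, msg='ping')): A:[req,data,ping] B:[hello,tick]
After 8 (process(A)): A:[data,ping] B:[hello,tick]
After 9 (process(A)): A:[ping] B:[hello,tick]
After 10 (send(from=A, to=B, msg='done')): A:[ping] B:[hello,tick,done]
After 11 (send(from=A, to=B, msg='final')): A:[ping] B:[hello,tick,done,final]
After 12 (process(B)): A:[ping] B:[tick,done,final]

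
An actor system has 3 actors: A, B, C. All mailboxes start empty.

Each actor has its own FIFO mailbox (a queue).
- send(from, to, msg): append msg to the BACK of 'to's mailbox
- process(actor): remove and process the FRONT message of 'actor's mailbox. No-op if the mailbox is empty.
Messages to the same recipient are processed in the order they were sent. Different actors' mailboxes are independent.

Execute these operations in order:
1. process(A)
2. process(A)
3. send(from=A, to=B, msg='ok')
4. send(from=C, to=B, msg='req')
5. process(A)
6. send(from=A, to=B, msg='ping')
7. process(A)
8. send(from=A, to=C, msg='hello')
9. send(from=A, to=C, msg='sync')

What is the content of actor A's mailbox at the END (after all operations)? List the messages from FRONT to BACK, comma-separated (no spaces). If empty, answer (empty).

After 1 (process(A)): A:[] B:[] C:[]
After 2 (process(A)): A:[] B:[] C:[]
After 3 (send(from=A, to=B, msg='ok')): A:[] B:[ok] C:[]
After 4 (send(from=C, to=B, msg='req')): A:[] B:[ok,req] C:[]
After 5 (process(A)): A:[] B:[ok,req] C:[]
After 6 (send(from=A, to=B, msg='ping')): A:[] B:[ok,req,ping] C:[]
After 7 (process(A)): A:[] B:[ok,req,ping] C:[]
After 8 (send(from=A, to=C, msg='hello')): A:[] B:[ok,req,ping] C:[hello]
After 9 (send(from=A, to=C, msg='sync')): A:[] B:[ok,req,ping] C:[hello,sync]

Answer: (empty)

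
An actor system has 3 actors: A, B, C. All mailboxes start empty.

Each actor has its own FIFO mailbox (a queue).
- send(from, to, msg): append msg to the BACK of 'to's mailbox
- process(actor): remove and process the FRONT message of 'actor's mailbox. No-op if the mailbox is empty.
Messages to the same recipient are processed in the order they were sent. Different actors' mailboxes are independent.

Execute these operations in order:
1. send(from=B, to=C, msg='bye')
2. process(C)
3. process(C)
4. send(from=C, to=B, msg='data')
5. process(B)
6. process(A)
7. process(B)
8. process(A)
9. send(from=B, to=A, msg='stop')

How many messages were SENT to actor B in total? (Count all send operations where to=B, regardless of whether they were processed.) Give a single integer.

Answer: 1

Derivation:
After 1 (send(from=B, to=C, msg='bye')): A:[] B:[] C:[bye]
After 2 (process(C)): A:[] B:[] C:[]
After 3 (process(C)): A:[] B:[] C:[]
After 4 (send(from=C, to=B, msg='data')): A:[] B:[data] C:[]
After 5 (process(B)): A:[] B:[] C:[]
After 6 (process(A)): A:[] B:[] C:[]
After 7 (process(B)): A:[] B:[] C:[]
After 8 (process(A)): A:[] B:[] C:[]
After 9 (send(from=B, to=A, msg='stop')): A:[stop] B:[] C:[]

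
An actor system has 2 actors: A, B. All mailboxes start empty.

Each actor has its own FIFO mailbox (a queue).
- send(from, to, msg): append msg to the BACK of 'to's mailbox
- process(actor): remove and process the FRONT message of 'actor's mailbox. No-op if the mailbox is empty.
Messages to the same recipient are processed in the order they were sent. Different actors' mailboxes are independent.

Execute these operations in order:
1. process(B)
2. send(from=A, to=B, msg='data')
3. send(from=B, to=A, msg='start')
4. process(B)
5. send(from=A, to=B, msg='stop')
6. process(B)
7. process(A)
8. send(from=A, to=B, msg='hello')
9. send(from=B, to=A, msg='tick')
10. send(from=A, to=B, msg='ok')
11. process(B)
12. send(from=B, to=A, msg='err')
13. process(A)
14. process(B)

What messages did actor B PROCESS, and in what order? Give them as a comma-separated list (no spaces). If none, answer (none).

After 1 (process(B)): A:[] B:[]
After 2 (send(from=A, to=B, msg='data')): A:[] B:[data]
After 3 (send(from=B, to=A, msg='start')): A:[start] B:[data]
After 4 (process(B)): A:[start] B:[]
After 5 (send(from=A, to=B, msg='stop')): A:[start] B:[stop]
After 6 (process(B)): A:[start] B:[]
After 7 (process(A)): A:[] B:[]
After 8 (send(from=A, to=B, msg='hello')): A:[] B:[hello]
After 9 (send(from=B, to=A, msg='tick')): A:[tick] B:[hello]
After 10 (send(from=A, to=B, msg='ok')): A:[tick] B:[hello,ok]
After 11 (process(B)): A:[tick] B:[ok]
After 12 (send(from=B, to=A, msg='err')): A:[tick,err] B:[ok]
After 13 (process(A)): A:[err] B:[ok]
After 14 (process(B)): A:[err] B:[]

Answer: data,stop,hello,ok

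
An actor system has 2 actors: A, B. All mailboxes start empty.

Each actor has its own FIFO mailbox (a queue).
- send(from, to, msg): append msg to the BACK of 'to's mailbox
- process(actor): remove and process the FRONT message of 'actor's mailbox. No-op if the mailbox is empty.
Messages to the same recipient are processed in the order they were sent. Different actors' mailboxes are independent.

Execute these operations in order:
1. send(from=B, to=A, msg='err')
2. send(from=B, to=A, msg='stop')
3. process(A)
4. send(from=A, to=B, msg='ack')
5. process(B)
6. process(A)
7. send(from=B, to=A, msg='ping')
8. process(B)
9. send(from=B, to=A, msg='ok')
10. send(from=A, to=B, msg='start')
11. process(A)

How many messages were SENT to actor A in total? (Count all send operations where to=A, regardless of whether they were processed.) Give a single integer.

Answer: 4

Derivation:
After 1 (send(from=B, to=A, msg='err')): A:[err] B:[]
After 2 (send(from=B, to=A, msg='stop')): A:[err,stop] B:[]
After 3 (process(A)): A:[stop] B:[]
After 4 (send(from=A, to=B, msg='ack')): A:[stop] B:[ack]
After 5 (process(B)): A:[stop] B:[]
After 6 (process(A)): A:[] B:[]
After 7 (send(from=B, to=A, msg='ping')): A:[ping] B:[]
After 8 (process(B)): A:[ping] B:[]
After 9 (send(from=B, to=A, msg='ok')): A:[ping,ok] B:[]
After 10 (send(from=A, to=B, msg='start')): A:[ping,ok] B:[start]
After 11 (process(A)): A:[ok] B:[start]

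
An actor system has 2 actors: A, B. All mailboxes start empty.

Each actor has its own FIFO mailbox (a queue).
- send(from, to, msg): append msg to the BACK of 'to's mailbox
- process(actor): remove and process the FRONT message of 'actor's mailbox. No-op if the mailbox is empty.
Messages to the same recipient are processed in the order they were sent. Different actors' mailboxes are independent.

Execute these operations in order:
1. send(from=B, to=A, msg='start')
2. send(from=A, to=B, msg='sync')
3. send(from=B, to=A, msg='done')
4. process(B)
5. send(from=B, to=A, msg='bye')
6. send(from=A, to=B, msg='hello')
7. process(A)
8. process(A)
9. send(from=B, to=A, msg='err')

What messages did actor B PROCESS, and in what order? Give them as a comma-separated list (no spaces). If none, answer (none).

Answer: sync

Derivation:
After 1 (send(from=B, to=A, msg='start')): A:[start] B:[]
After 2 (send(from=A, to=B, msg='sync')): A:[start] B:[sync]
After 3 (send(from=B, to=A, msg='done')): A:[start,done] B:[sync]
After 4 (process(B)): A:[start,done] B:[]
After 5 (send(from=B, to=A, msg='bye')): A:[start,done,bye] B:[]
After 6 (send(from=A, to=B, msg='hello')): A:[start,done,bye] B:[hello]
After 7 (process(A)): A:[done,bye] B:[hello]
After 8 (process(A)): A:[bye] B:[hello]
After 9 (send(from=B, to=A, msg='err')): A:[bye,err] B:[hello]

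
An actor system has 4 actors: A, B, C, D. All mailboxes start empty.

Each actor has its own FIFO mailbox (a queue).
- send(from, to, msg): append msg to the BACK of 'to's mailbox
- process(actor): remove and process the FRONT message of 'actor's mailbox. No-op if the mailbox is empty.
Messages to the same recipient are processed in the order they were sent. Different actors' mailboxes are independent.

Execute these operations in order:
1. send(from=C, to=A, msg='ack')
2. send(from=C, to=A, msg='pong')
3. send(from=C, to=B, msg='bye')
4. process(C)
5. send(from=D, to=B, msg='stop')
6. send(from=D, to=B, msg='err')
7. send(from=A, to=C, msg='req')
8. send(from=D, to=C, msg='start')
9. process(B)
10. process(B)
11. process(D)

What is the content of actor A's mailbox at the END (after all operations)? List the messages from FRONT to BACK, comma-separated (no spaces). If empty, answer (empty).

Answer: ack,pong

Derivation:
After 1 (send(from=C, to=A, msg='ack')): A:[ack] B:[] C:[] D:[]
After 2 (send(from=C, to=A, msg='pong')): A:[ack,pong] B:[] C:[] D:[]
After 3 (send(from=C, to=B, msg='bye')): A:[ack,pong] B:[bye] C:[] D:[]
After 4 (process(C)): A:[ack,pong] B:[bye] C:[] D:[]
After 5 (send(from=D, to=B, msg='stop')): A:[ack,pong] B:[bye,stop] C:[] D:[]
After 6 (send(from=D, to=B, msg='err')): A:[ack,pong] B:[bye,stop,err] C:[] D:[]
After 7 (send(from=A, to=C, msg='req')): A:[ack,pong] B:[bye,stop,err] C:[req] D:[]
After 8 (send(from=D, to=C, msg='start')): A:[ack,pong] B:[bye,stop,err] C:[req,start] D:[]
After 9 (process(B)): A:[ack,pong] B:[stop,err] C:[req,start] D:[]
After 10 (process(B)): A:[ack,pong] B:[err] C:[req,start] D:[]
After 11 (process(D)): A:[ack,pong] B:[err] C:[req,start] D:[]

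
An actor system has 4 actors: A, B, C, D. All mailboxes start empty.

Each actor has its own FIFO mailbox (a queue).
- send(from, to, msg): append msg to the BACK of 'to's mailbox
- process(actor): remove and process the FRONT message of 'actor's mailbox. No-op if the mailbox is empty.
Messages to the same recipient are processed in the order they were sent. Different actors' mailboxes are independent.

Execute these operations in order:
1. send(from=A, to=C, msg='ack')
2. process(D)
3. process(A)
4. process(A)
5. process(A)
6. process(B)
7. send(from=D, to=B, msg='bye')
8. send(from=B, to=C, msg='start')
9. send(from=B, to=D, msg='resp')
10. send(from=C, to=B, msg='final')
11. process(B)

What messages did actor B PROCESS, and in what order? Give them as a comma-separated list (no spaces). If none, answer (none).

After 1 (send(from=A, to=C, msg='ack')): A:[] B:[] C:[ack] D:[]
After 2 (process(D)): A:[] B:[] C:[ack] D:[]
After 3 (process(A)): A:[] B:[] C:[ack] D:[]
After 4 (process(A)): A:[] B:[] C:[ack] D:[]
After 5 (process(A)): A:[] B:[] C:[ack] D:[]
After 6 (process(B)): A:[] B:[] C:[ack] D:[]
After 7 (send(from=D, to=B, msg='bye')): A:[] B:[bye] C:[ack] D:[]
After 8 (send(from=B, to=C, msg='start')): A:[] B:[bye] C:[ack,start] D:[]
After 9 (send(from=B, to=D, msg='resp')): A:[] B:[bye] C:[ack,start] D:[resp]
After 10 (send(from=C, to=B, msg='final')): A:[] B:[bye,final] C:[ack,start] D:[resp]
After 11 (process(B)): A:[] B:[final] C:[ack,start] D:[resp]

Answer: bye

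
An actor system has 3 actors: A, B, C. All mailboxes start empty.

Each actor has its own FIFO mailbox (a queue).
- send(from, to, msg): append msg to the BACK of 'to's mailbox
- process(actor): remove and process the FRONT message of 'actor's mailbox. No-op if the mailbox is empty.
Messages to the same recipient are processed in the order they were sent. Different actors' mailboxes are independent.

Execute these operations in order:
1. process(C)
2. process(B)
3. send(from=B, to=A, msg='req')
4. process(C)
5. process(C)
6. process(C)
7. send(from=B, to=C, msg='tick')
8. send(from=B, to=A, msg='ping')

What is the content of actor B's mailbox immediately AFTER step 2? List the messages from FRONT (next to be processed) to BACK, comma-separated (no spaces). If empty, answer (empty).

After 1 (process(C)): A:[] B:[] C:[]
After 2 (process(B)): A:[] B:[] C:[]

(empty)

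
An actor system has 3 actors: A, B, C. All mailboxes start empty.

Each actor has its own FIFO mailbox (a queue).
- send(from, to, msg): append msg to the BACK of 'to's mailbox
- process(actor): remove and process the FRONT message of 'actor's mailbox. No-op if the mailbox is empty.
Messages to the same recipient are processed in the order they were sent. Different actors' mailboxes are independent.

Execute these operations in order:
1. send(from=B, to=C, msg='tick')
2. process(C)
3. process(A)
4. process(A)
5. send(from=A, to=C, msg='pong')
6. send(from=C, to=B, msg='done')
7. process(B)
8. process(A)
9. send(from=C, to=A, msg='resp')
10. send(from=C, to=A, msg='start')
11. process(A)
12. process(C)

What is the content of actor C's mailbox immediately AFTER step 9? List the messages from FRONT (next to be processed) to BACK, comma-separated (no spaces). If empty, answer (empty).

After 1 (send(from=B, to=C, msg='tick')): A:[] B:[] C:[tick]
After 2 (process(C)): A:[] B:[] C:[]
After 3 (process(A)): A:[] B:[] C:[]
After 4 (process(A)): A:[] B:[] C:[]
After 5 (send(from=A, to=C, msg='pong')): A:[] B:[] C:[pong]
After 6 (send(from=C, to=B, msg='done')): A:[] B:[done] C:[pong]
After 7 (process(B)): A:[] B:[] C:[pong]
After 8 (process(A)): A:[] B:[] C:[pong]
After 9 (send(from=C, to=A, msg='resp')): A:[resp] B:[] C:[pong]

pong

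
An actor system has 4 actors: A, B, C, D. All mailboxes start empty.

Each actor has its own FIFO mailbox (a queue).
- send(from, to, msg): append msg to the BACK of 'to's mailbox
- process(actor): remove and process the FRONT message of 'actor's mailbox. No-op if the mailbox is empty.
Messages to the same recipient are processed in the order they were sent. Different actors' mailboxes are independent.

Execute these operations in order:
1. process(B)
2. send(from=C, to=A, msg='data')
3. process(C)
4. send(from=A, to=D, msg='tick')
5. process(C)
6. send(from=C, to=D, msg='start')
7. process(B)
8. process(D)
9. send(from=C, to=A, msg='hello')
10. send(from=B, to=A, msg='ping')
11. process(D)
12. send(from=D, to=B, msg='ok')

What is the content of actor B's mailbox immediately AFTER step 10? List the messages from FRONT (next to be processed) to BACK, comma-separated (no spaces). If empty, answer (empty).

After 1 (process(B)): A:[] B:[] C:[] D:[]
After 2 (send(from=C, to=A, msg='data')): A:[data] B:[] C:[] D:[]
After 3 (process(C)): A:[data] B:[] C:[] D:[]
After 4 (send(from=A, to=D, msg='tick')): A:[data] B:[] C:[] D:[tick]
After 5 (process(C)): A:[data] B:[] C:[] D:[tick]
After 6 (send(from=C, to=D, msg='start')): A:[data] B:[] C:[] D:[tick,start]
After 7 (process(B)): A:[data] B:[] C:[] D:[tick,start]
After 8 (process(D)): A:[data] B:[] C:[] D:[start]
After 9 (send(from=C, to=A, msg='hello')): A:[data,hello] B:[] C:[] D:[start]
After 10 (send(from=B, to=A, msg='ping')): A:[data,hello,ping] B:[] C:[] D:[start]

(empty)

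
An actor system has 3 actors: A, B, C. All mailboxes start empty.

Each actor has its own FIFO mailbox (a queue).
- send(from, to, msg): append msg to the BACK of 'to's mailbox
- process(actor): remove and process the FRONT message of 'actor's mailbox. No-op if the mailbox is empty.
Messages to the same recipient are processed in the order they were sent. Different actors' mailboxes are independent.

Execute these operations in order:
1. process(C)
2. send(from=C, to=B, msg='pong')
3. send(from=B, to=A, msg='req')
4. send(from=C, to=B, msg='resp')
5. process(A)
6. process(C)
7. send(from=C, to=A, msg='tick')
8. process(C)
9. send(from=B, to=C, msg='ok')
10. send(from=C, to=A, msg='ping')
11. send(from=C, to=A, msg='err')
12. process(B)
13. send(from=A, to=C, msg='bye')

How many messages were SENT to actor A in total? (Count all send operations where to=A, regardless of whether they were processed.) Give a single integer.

After 1 (process(C)): A:[] B:[] C:[]
After 2 (send(from=C, to=B, msg='pong')): A:[] B:[pong] C:[]
After 3 (send(from=B, to=A, msg='req')): A:[req] B:[pong] C:[]
After 4 (send(from=C, to=B, msg='resp')): A:[req] B:[pong,resp] C:[]
After 5 (process(A)): A:[] B:[pong,resp] C:[]
After 6 (process(C)): A:[] B:[pong,resp] C:[]
After 7 (send(from=C, to=A, msg='tick')): A:[tick] B:[pong,resp] C:[]
After 8 (process(C)): A:[tick] B:[pong,resp] C:[]
After 9 (send(from=B, to=C, msg='ok')): A:[tick] B:[pong,resp] C:[ok]
After 10 (send(from=C, to=A, msg='ping')): A:[tick,ping] B:[pong,resp] C:[ok]
After 11 (send(from=C, to=A, msg='err')): A:[tick,ping,err] B:[pong,resp] C:[ok]
After 12 (process(B)): A:[tick,ping,err] B:[resp] C:[ok]
After 13 (send(from=A, to=C, msg='bye')): A:[tick,ping,err] B:[resp] C:[ok,bye]

Answer: 4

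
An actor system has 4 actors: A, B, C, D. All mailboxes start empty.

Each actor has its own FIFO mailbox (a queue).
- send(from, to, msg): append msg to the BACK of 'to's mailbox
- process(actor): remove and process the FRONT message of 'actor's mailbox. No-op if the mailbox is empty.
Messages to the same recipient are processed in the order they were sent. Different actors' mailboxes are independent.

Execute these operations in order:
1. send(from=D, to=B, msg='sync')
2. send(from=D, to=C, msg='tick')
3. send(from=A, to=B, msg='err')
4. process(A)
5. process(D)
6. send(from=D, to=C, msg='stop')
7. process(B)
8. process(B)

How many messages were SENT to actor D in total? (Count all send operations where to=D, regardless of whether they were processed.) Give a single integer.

After 1 (send(from=D, to=B, msg='sync')): A:[] B:[sync] C:[] D:[]
After 2 (send(from=D, to=C, msg='tick')): A:[] B:[sync] C:[tick] D:[]
After 3 (send(from=A, to=B, msg='err')): A:[] B:[sync,err] C:[tick] D:[]
After 4 (process(A)): A:[] B:[sync,err] C:[tick] D:[]
After 5 (process(D)): A:[] B:[sync,err] C:[tick] D:[]
After 6 (send(from=D, to=C, msg='stop')): A:[] B:[sync,err] C:[tick,stop] D:[]
After 7 (process(B)): A:[] B:[err] C:[tick,stop] D:[]
After 8 (process(B)): A:[] B:[] C:[tick,stop] D:[]

Answer: 0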